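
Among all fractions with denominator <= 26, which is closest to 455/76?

6/1

Expand x = 455/76 as a continued fraction with the Euclidean algorithm:
  455 = 5*76 + 75, so a_0 = 5.
  76 = 1*75 + 1, so a_1 = 1.
  75 = 75*1 + 0, so a_2 = 75.
so x = [5; 1, 75].
Convergents (p_i = a_i*p_{i-1} + p_{i-2}, q_i = a_i*q_{i-1} + q_{i-2} with p_{-2}=0, p_{-1}=1, q_{-2}=1, q_{-1}=0), until the denominator exceeds 26:
  i=0: a_0=5, p_0 = 5*1 + 0 = 5, q_0 = 5*0 + 1 = 1.
  i=1: a_1=1, p_1 = 1*5 + 1 = 6, q_1 = 1*1 + 0 = 1.
  i=2: a_2=75, p_2 = 75*6 + 5 = 455, q_2 = 75*1 + 1 = 76.
q_2 = 76 > 26, so the last convergent with denominator <= 26 is p_1/q_1 = 6/1.
The closest fraction with denominator <= 26 is either p_1/q_1 or the intermediate fraction (k*p_1 + p_0)/(k*q_1 + q_0) with the largest k >= 1 whose denominator stays <= 26; these approach x as k grows, and every other convergent or intermediate fraction in range is farther away.
Largest k: floor((26 - q_0)/q_1) = floor((26 - 1)/1) = 25.
That gives (25*6 + 5)/(25*1 + 1) = 155/26.
Compare the errors: |x - 6/1| = |455*1 - 6*76|/(76*1) = 1/76, and |x - 155/26| = |455*26 - 155*76|/(76*26) = 50/1976.
Cross-multiplying, 1*1976 = 1976 < 3800 = 50*76, so 1/76 is smaller: the convergent 6/1 is closer to x than 155/26.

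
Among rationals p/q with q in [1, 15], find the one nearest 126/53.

Expand x = 126/53 as a continued fraction with the Euclidean algorithm:
  126 = 2*53 + 20, so a_0 = 2.
  53 = 2*20 + 13, so a_1 = 2.
  20 = 1*13 + 7, so a_2 = 1.
  13 = 1*7 + 6, so a_3 = 1.
  7 = 1*6 + 1, so a_4 = 1.
  6 = 6*1 + 0, so a_5 = 6.
so x = [2; 2, 1, 1, 1, 6].
Convergents (p_i = a_i*p_{i-1} + p_{i-2}, q_i = a_i*q_{i-1} + q_{i-2} with p_{-2}=0, p_{-1}=1, q_{-2}=1, q_{-1}=0), until the denominator exceeds 15:
  i=0: a_0=2, p_0 = 2*1 + 0 = 2, q_0 = 2*0 + 1 = 1.
  i=1: a_1=2, p_1 = 2*2 + 1 = 5, q_1 = 2*1 + 0 = 2.
  i=2: a_2=1, p_2 = 1*5 + 2 = 7, q_2 = 1*2 + 1 = 3.
  i=3: a_3=1, p_3 = 1*7 + 5 = 12, q_3 = 1*3 + 2 = 5.
  i=4: a_4=1, p_4 = 1*12 + 7 = 19, q_4 = 1*5 + 3 = 8.
  i=5: a_5=6, p_5 = 6*19 + 12 = 126, q_5 = 6*8 + 5 = 53.
q_5 = 53 > 15, so the last convergent with denominator <= 15 is p_4/q_4 = 19/8.
The closest fraction with denominator <= 15 is either p_4/q_4 or the intermediate fraction (k*p_4 + p_3)/(k*q_4 + q_3) with the largest k >= 1 whose denominator stays <= 15; these approach x as k grows, and every other convergent or intermediate fraction in range is farther away.
Largest k: floor((15 - q_3)/q_4) = floor((15 - 5)/8) = 1.
That gives (1*19 + 12)/(1*8 + 5) = 31/13.
Compare the errors: |x - 19/8| = |126*8 - 19*53|/(53*8) = 1/424, and |x - 31/13| = |126*13 - 31*53|/(53*13) = 5/689.
Cross-multiplying, 1*689 = 689 < 2120 = 5*424, so 1/424 is smaller: the convergent 19/8 is closer to x than 31/13.

19/8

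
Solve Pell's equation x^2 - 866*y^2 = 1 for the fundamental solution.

(x, y) = (42435, 1442)

First expand sqrt(866) as a continued fraction. With x_i = (sqrt(866) + m_i)/d_i and (m_0, d_0) = (0, 1): a_0 = floor(sqrt(866)) = 29, since 29^2 = 841 <= 866 < 900 = 30^2.
Iterate m_{i+1} = d_i*a_i - m_i, d_{i+1} = (866 - m_{i+1}^2)/d_i, a_{i+1} = floor((a_0 + m_{i+1})/d_{i+1}):
  m_1 = 1*29 - 0 = 29, d_1 = (866 - 29^2)/1 = 25/1 = 25, a_1 = floor((29 + 29)/25) = 2.
  m_2 = 25*2 - 29 = 21, d_2 = (866 - 21^2)/25 = 425/25 = 17, a_2 = floor((29 + 21)/17) = 2.
  m_3 = 17*2 - 21 = 13, d_3 = (866 - 13^2)/17 = 697/17 = 41, a_3 = floor((29 + 13)/41) = 1.
  m_4 = 41*1 - 13 = 28, d_4 = (866 - 28^2)/41 = 82/41 = 2, a_4 = floor((29 + 28)/2) = 28.
  m_5 = 2*28 - 28 = 28, d_5 = (866 - 28^2)/2 = 82/2 = 41, a_5 = floor((29 + 28)/41) = 1.
  m_6 = 41*1 - 28 = 13, d_6 = (866 - 13^2)/41 = 697/41 = 17, a_6 = floor((29 + 13)/17) = 2.
  m_7 = 17*2 - 13 = 21, d_7 = (866 - 21^2)/17 = 425/17 = 25, a_7 = floor((29 + 21)/25) = 2.
  m_8 = 25*2 - 21 = 29, d_8 = (866 - 29^2)/25 = 25/25 = 1, a_8 = floor((29 + 29)/1) = 58.
  m_9 = 1*58 - 29 = 29, d_9 = (866 - 29^2)/1 = 25/1 = 25: (m_9, d_9) = (m_1, d_1) = (29, 25), so from here the quotients repeat a_1, ..., a_8; the period length is 8.
So sqrt(866) = [29; (2, 2, 1, 28, 1, 2, 2, 58)] with period length k = 8.
k is even, so the fundamental solution of x^2 - 866y^2 = 1 is (p_{k-1}, q_{k-1}) = (p_7, q_7); compute convergents through index 7.
Convergents (p_i = a_i*p_{i-1} + p_{i-2}, q_i = a_i*q_{i-1} + q_{i-2} with p_{-2}=0, p_{-1}=1, q_{-2}=1, q_{-1}=0):
  i=0: a_0=29, p_0 = 29*1 + 0 = 29, q_0 = 29*0 + 1 = 1.
  i=1: a_1=2, p_1 = 2*29 + 1 = 59, q_1 = 2*1 + 0 = 2.
  i=2: a_2=2, p_2 = 2*59 + 29 = 147, q_2 = 2*2 + 1 = 5.
  i=3: a_3=1, p_3 = 1*147 + 59 = 206, q_3 = 1*5 + 2 = 7.
  i=4: a_4=28, p_4 = 28*206 + 147 = 5915, q_4 = 28*7 + 5 = 201.
  i=5: a_5=1, p_5 = 1*5915 + 206 = 6121, q_5 = 1*201 + 7 = 208.
  i=6: a_6=2, p_6 = 2*6121 + 5915 = 18157, q_6 = 2*208 + 201 = 617.
  i=7: a_7=2, p_7 = 2*18157 + 6121 = 42435, q_7 = 2*617 + 208 = 1442.
Check: 42435^2 - 866*1442^2 = 1800729225 - 1800729224 = 1, so (x, y) = (42435, 1442) solves the equation, and by the theorem it is the least positive solution.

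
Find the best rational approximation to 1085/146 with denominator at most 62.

Expand x = 1085/146 as a continued fraction with the Euclidean algorithm:
  1085 = 7*146 + 63, so a_0 = 7.
  146 = 2*63 + 20, so a_1 = 2.
  63 = 3*20 + 3, so a_2 = 3.
  20 = 6*3 + 2, so a_3 = 6.
  3 = 1*2 + 1, so a_4 = 1.
  2 = 2*1 + 0, so a_5 = 2.
so x = [7; 2, 3, 6, 1, 2].
Convergents (p_i = a_i*p_{i-1} + p_{i-2}, q_i = a_i*q_{i-1} + q_{i-2} with p_{-2}=0, p_{-1}=1, q_{-2}=1, q_{-1}=0), until the denominator exceeds 62:
  i=0: a_0=7, p_0 = 7*1 + 0 = 7, q_0 = 7*0 + 1 = 1.
  i=1: a_1=2, p_1 = 2*7 + 1 = 15, q_1 = 2*1 + 0 = 2.
  i=2: a_2=3, p_2 = 3*15 + 7 = 52, q_2 = 3*2 + 1 = 7.
  i=3: a_3=6, p_3 = 6*52 + 15 = 327, q_3 = 6*7 + 2 = 44.
  i=4: a_4=1, p_4 = 1*327 + 52 = 379, q_4 = 1*44 + 7 = 51.
  i=5: a_5=2, p_5 = 2*379 + 327 = 1085, q_5 = 2*51 + 44 = 146.
q_5 = 146 > 62, so the last convergent with denominator <= 62 is p_4/q_4 = 379/51.
The closest fraction with denominator <= 62 is either p_4/q_4 or the intermediate fraction (k*p_4 + p_3)/(k*q_4 + q_3) with the largest k >= 1 whose denominator stays <= 62; these approach x as k grows, and every other convergent or intermediate fraction in range is farther away.
Largest k: floor((62 - q_3)/q_4) = floor((62 - 44)/51) = 0.
Since k = 0, no intermediate fraction beyond p_4/q_4 has denominator <= 62, so the convergent 379/51 is the closest (its error is |1085*51 - 379*146|/(146*51) = 1/7446).

379/51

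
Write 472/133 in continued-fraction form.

Run the Euclidean algorithm on 472 and 133; the successive quotients are the partial quotients a_0, a_1, ... (each step inverts the fractional part left over by the previous one):
  472 = 3*133 + 73, so a_0 = 3.
  133 = 1*73 + 60, so a_1 = 1.
  73 = 1*60 + 13, so a_2 = 1.
  60 = 4*13 + 8, so a_3 = 4.
  13 = 1*8 + 5, so a_4 = 1.
  8 = 1*5 + 3, so a_5 = 1.
  5 = 1*3 + 2, so a_6 = 1.
  3 = 1*2 + 1, so a_7 = 1.
  2 = 2*1 + 0, so a_8 = 2.
The remainder reaches 0 after 9 divisions, so the expansion has 9 partial quotients, read off in order.

[3; 1, 1, 4, 1, 1, 1, 1, 2]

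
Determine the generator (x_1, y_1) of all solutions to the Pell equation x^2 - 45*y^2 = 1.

First expand sqrt(45) as a continued fraction. With x_i = (sqrt(45) + m_i)/d_i and (m_0, d_0) = (0, 1): a_0 = floor(sqrt(45)) = 6, since 6^2 = 36 <= 45 < 49 = 7^2.
Iterate m_{i+1} = d_i*a_i - m_i, d_{i+1} = (45 - m_{i+1}^2)/d_i, a_{i+1} = floor((a_0 + m_{i+1})/d_{i+1}):
  m_1 = 1*6 - 0 = 6, d_1 = (45 - 6^2)/1 = 9/1 = 9, a_1 = floor((6 + 6)/9) = 1.
  m_2 = 9*1 - 6 = 3, d_2 = (45 - 3^2)/9 = 36/9 = 4, a_2 = floor((6 + 3)/4) = 2.
  m_3 = 4*2 - 3 = 5, d_3 = (45 - 5^2)/4 = 20/4 = 5, a_3 = floor((6 + 5)/5) = 2.
  m_4 = 5*2 - 5 = 5, d_4 = (45 - 5^2)/5 = 20/5 = 4, a_4 = floor((6 + 5)/4) = 2.
  m_5 = 4*2 - 5 = 3, d_5 = (45 - 3^2)/4 = 36/4 = 9, a_5 = floor((6 + 3)/9) = 1.
  m_6 = 9*1 - 3 = 6, d_6 = (45 - 6^2)/9 = 9/9 = 1, a_6 = floor((6 + 6)/1) = 12.
  m_7 = 1*12 - 6 = 6, d_7 = (45 - 6^2)/1 = 9/1 = 9: (m_7, d_7) = (m_1, d_1) = (6, 9), so from here the quotients repeat a_1, ..., a_6; the period length is 6.
So sqrt(45) = [6; (1, 2, 2, 2, 1, 12)] with period length k = 6.
k is even, so the fundamental solution of x^2 - 45y^2 = 1 is (p_{k-1}, q_{k-1}) = (p_5, q_5); compute convergents through index 5.
Convergents (p_i = a_i*p_{i-1} + p_{i-2}, q_i = a_i*q_{i-1} + q_{i-2} with p_{-2}=0, p_{-1}=1, q_{-2}=1, q_{-1}=0):
  i=0: a_0=6, p_0 = 6*1 + 0 = 6, q_0 = 6*0 + 1 = 1.
  i=1: a_1=1, p_1 = 1*6 + 1 = 7, q_1 = 1*1 + 0 = 1.
  i=2: a_2=2, p_2 = 2*7 + 6 = 20, q_2 = 2*1 + 1 = 3.
  i=3: a_3=2, p_3 = 2*20 + 7 = 47, q_3 = 2*3 + 1 = 7.
  i=4: a_4=2, p_4 = 2*47 + 20 = 114, q_4 = 2*7 + 3 = 17.
  i=5: a_5=1, p_5 = 1*114 + 47 = 161, q_5 = 1*17 + 7 = 24.
Check: 161^2 - 45*24^2 = 25921 - 25920 = 1, so (x, y) = (161, 24) solves the equation, and by the theorem it is the least positive solution.

(x, y) = (161, 24)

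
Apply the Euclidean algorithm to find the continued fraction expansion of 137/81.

[1; 1, 2, 4, 6]

Run the Euclidean algorithm on 137 and 81; the successive quotients are the partial quotients a_0, a_1, ... (each step inverts the fractional part left over by the previous one):
  137 = 1*81 + 56, so a_0 = 1.
  81 = 1*56 + 25, so a_1 = 1.
  56 = 2*25 + 6, so a_2 = 2.
  25 = 4*6 + 1, so a_3 = 4.
  6 = 6*1 + 0, so a_4 = 6.
The remainder reaches 0 after 5 divisions, so the expansion has 5 partial quotients, read off in order.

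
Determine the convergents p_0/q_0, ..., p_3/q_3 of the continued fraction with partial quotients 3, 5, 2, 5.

Using the convergent recurrence p_i = a_i*p_{i-1} + p_{i-2}, q_i = a_i*q_{i-1} + q_{i-2} with p_{-2}=0, p_{-1}=1, q_{-2}=1, q_{-1}=0:
  i=0: a_0=3, p_0 = 3*1 + 0 = 3, q_0 = 3*0 + 1 = 1.
  i=1: a_1=5, p_1 = 5*3 + 1 = 16, q_1 = 5*1 + 0 = 5.
  i=2: a_2=2, p_2 = 2*16 + 3 = 35, q_2 = 2*5 + 1 = 11.
  i=3: a_3=5, p_3 = 5*35 + 16 = 191, q_3 = 5*11 + 5 = 60.

3/1, 16/5, 35/11, 191/60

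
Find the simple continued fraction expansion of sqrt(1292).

Write x_i = (sqrt(1292) + m_i)/d_i with (m_0, d_0) = (0, 1). a_0 = floor(sqrt(1292)) = 35, since 35^2 = 1225 <= 1292 < 1296 = 36^2.
Iterate m_{i+1} = d_i*a_i - m_i, d_{i+1} = (1292 - m_{i+1}^2)/d_i, a_{i+1} = floor((a_0 + m_{i+1})/d_{i+1}):
  m_1 = 1*35 - 0 = 35, d_1 = (1292 - 35^2)/1 = 67/1 = 67, a_1 = floor((35 + 35)/67) = 1.
  m_2 = 67*1 - 35 = 32, d_2 = (1292 - 32^2)/67 = 268/67 = 4, a_2 = floor((35 + 32)/4) = 16.
  m_3 = 4*16 - 32 = 32, d_3 = (1292 - 32^2)/4 = 268/4 = 67, a_3 = floor((35 + 32)/67) = 1.
  m_4 = 67*1 - 32 = 35, d_4 = (1292 - 35^2)/67 = 67/67 = 1, a_4 = floor((35 + 35)/1) = 70.
  m_5 = 1*70 - 35 = 35, d_5 = (1292 - 35^2)/1 = 67/1 = 67: (m_5, d_5) = (m_1, d_1) = (35, 67), so from here the quotients repeat a_1, ..., a_4; the period length is 4.
Hence the expansion of sqrt(1292) is a_0 = 35 followed by the repeating block 1, 16, 1, 70 (period 4).

[35; (1, 16, 1, 70)]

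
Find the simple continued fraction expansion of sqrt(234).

[15; (3, 2, 1, 2, 1, 2, 3, 30)]

Write x_i = (sqrt(234) + m_i)/d_i with (m_0, d_0) = (0, 1). a_0 = floor(sqrt(234)) = 15, since 15^2 = 225 <= 234 < 256 = 16^2.
Iterate m_{i+1} = d_i*a_i - m_i, d_{i+1} = (234 - m_{i+1}^2)/d_i, a_{i+1} = floor((a_0 + m_{i+1})/d_{i+1}):
  m_1 = 1*15 - 0 = 15, d_1 = (234 - 15^2)/1 = 9/1 = 9, a_1 = floor((15 + 15)/9) = 3.
  m_2 = 9*3 - 15 = 12, d_2 = (234 - 12^2)/9 = 90/9 = 10, a_2 = floor((15 + 12)/10) = 2.
  m_3 = 10*2 - 12 = 8, d_3 = (234 - 8^2)/10 = 170/10 = 17, a_3 = floor((15 + 8)/17) = 1.
  m_4 = 17*1 - 8 = 9, d_4 = (234 - 9^2)/17 = 153/17 = 9, a_4 = floor((15 + 9)/9) = 2.
  m_5 = 9*2 - 9 = 9, d_5 = (234 - 9^2)/9 = 153/9 = 17, a_5 = floor((15 + 9)/17) = 1.
  m_6 = 17*1 - 9 = 8, d_6 = (234 - 8^2)/17 = 170/17 = 10, a_6 = floor((15 + 8)/10) = 2.
  m_7 = 10*2 - 8 = 12, d_7 = (234 - 12^2)/10 = 90/10 = 9, a_7 = floor((15 + 12)/9) = 3.
  m_8 = 9*3 - 12 = 15, d_8 = (234 - 15^2)/9 = 9/9 = 1, a_8 = floor((15 + 15)/1) = 30.
  m_9 = 1*30 - 15 = 15, d_9 = (234 - 15^2)/1 = 9/1 = 9: (m_9, d_9) = (m_1, d_1) = (15, 9), so from here the quotients repeat a_1, ..., a_8; the period length is 8.
Hence the expansion of sqrt(234) is a_0 = 15 followed by the repeating block 3, 2, 1, 2, 1, 2, 3, 30 (period 8).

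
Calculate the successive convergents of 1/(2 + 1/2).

0/1, 1/2, 2/5

Using the convergent recurrence p_i = a_i*p_{i-1} + p_{i-2}, q_i = a_i*q_{i-1} + q_{i-2} with p_{-2}=0, p_{-1}=1, q_{-2}=1, q_{-1}=0:
  i=0: a_0=0, p_0 = 0*1 + 0 = 0, q_0 = 0*0 + 1 = 1.
  i=1: a_1=2, p_1 = 2*0 + 1 = 1, q_1 = 2*1 + 0 = 2.
  i=2: a_2=2, p_2 = 2*1 + 0 = 2, q_2 = 2*2 + 1 = 5.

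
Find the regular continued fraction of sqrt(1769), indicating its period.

[42; (16, 1, 4, 3, 6, 6, 3, 4, 1, 16, 84)]

Write x_i = (sqrt(1769) + m_i)/d_i with (m_0, d_0) = (0, 1). a_0 = floor(sqrt(1769)) = 42, since 42^2 = 1764 <= 1769 < 1849 = 43^2.
Iterate m_{i+1} = d_i*a_i - m_i, d_{i+1} = (1769 - m_{i+1}^2)/d_i, a_{i+1} = floor((a_0 + m_{i+1})/d_{i+1}):
  m_1 = 1*42 - 0 = 42, d_1 = (1769 - 42^2)/1 = 5/1 = 5, a_1 = floor((42 + 42)/5) = 16.
  m_2 = 5*16 - 42 = 38, d_2 = (1769 - 38^2)/5 = 325/5 = 65, a_2 = floor((42 + 38)/65) = 1.
  m_3 = 65*1 - 38 = 27, d_3 = (1769 - 27^2)/65 = 1040/65 = 16, a_3 = floor((42 + 27)/16) = 4.
  m_4 = 16*4 - 27 = 37, d_4 = (1769 - 37^2)/16 = 400/16 = 25, a_4 = floor((42 + 37)/25) = 3.
  m_5 = 25*3 - 37 = 38, d_5 = (1769 - 38^2)/25 = 325/25 = 13, a_5 = floor((42 + 38)/13) = 6.
  m_6 = 13*6 - 38 = 40, d_6 = (1769 - 40^2)/13 = 169/13 = 13, a_6 = floor((42 + 40)/13) = 6.
  m_7 = 13*6 - 40 = 38, d_7 = (1769 - 38^2)/13 = 325/13 = 25, a_7 = floor((42 + 38)/25) = 3.
  m_8 = 25*3 - 38 = 37, d_8 = (1769 - 37^2)/25 = 400/25 = 16, a_8 = floor((42 + 37)/16) = 4.
  m_9 = 16*4 - 37 = 27, d_9 = (1769 - 27^2)/16 = 1040/16 = 65, a_9 = floor((42 + 27)/65) = 1.
  m_10 = 65*1 - 27 = 38, d_10 = (1769 - 38^2)/65 = 325/65 = 5, a_10 = floor((42 + 38)/5) = 16.
  m_11 = 5*16 - 38 = 42, d_11 = (1769 - 42^2)/5 = 5/5 = 1, a_11 = floor((42 + 42)/1) = 84.
  m_12 = 1*84 - 42 = 42, d_12 = (1769 - 42^2)/1 = 5/1 = 5: (m_12, d_12) = (m_1, d_1) = (42, 5), so from here the quotients repeat a_1, ..., a_11; the period length is 11.
Hence the expansion of sqrt(1769) is a_0 = 42 followed by the repeating block 16, 1, 4, 3, 6, 6, 3, 4, 1, 16, 84 (period 11).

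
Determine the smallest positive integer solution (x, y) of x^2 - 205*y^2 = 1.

First expand sqrt(205) as a continued fraction. With x_i = (sqrt(205) + m_i)/d_i and (m_0, d_0) = (0, 1): a_0 = floor(sqrt(205)) = 14, since 14^2 = 196 <= 205 < 225 = 15^2.
Iterate m_{i+1} = d_i*a_i - m_i, d_{i+1} = (205 - m_{i+1}^2)/d_i, a_{i+1} = floor((a_0 + m_{i+1})/d_{i+1}):
  m_1 = 1*14 - 0 = 14, d_1 = (205 - 14^2)/1 = 9/1 = 9, a_1 = floor((14 + 14)/9) = 3.
  m_2 = 9*3 - 14 = 13, d_2 = (205 - 13^2)/9 = 36/9 = 4, a_2 = floor((14 + 13)/4) = 6.
  m_3 = 4*6 - 13 = 11, d_3 = (205 - 11^2)/4 = 84/4 = 21, a_3 = floor((14 + 11)/21) = 1.
  m_4 = 21*1 - 11 = 10, d_4 = (205 - 10^2)/21 = 105/21 = 5, a_4 = floor((14 + 10)/5) = 4.
  m_5 = 5*4 - 10 = 10, d_5 = (205 - 10^2)/5 = 105/5 = 21, a_5 = floor((14 + 10)/21) = 1.
  m_6 = 21*1 - 10 = 11, d_6 = (205 - 11^2)/21 = 84/21 = 4, a_6 = floor((14 + 11)/4) = 6.
  m_7 = 4*6 - 11 = 13, d_7 = (205 - 13^2)/4 = 36/4 = 9, a_7 = floor((14 + 13)/9) = 3.
  m_8 = 9*3 - 13 = 14, d_8 = (205 - 14^2)/9 = 9/9 = 1, a_8 = floor((14 + 14)/1) = 28.
  m_9 = 1*28 - 14 = 14, d_9 = (205 - 14^2)/1 = 9/1 = 9: (m_9, d_9) = (m_1, d_1) = (14, 9), so from here the quotients repeat a_1, ..., a_8; the period length is 8.
So sqrt(205) = [14; (3, 6, 1, 4, 1, 6, 3, 28)] with period length k = 8.
k is even, so the fundamental solution of x^2 - 205y^2 = 1 is (p_{k-1}, q_{k-1}) = (p_7, q_7); compute convergents through index 7.
Convergents (p_i = a_i*p_{i-1} + p_{i-2}, q_i = a_i*q_{i-1} + q_{i-2} with p_{-2}=0, p_{-1}=1, q_{-2}=1, q_{-1}=0):
  i=0: a_0=14, p_0 = 14*1 + 0 = 14, q_0 = 14*0 + 1 = 1.
  i=1: a_1=3, p_1 = 3*14 + 1 = 43, q_1 = 3*1 + 0 = 3.
  i=2: a_2=6, p_2 = 6*43 + 14 = 272, q_2 = 6*3 + 1 = 19.
  i=3: a_3=1, p_3 = 1*272 + 43 = 315, q_3 = 1*19 + 3 = 22.
  i=4: a_4=4, p_4 = 4*315 + 272 = 1532, q_4 = 4*22 + 19 = 107.
  i=5: a_5=1, p_5 = 1*1532 + 315 = 1847, q_5 = 1*107 + 22 = 129.
  i=6: a_6=6, p_6 = 6*1847 + 1532 = 12614, q_6 = 6*129 + 107 = 881.
  i=7: a_7=3, p_7 = 3*12614 + 1847 = 39689, q_7 = 3*881 + 129 = 2772.
Check: 39689^2 - 205*2772^2 = 1575216721 - 1575216720 = 1, so (x, y) = (39689, 2772) solves the equation, and by the theorem it is the least positive solution.

(x, y) = (39689, 2772)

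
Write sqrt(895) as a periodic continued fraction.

Write x_i = (sqrt(895) + m_i)/d_i with (m_0, d_0) = (0, 1). a_0 = floor(sqrt(895)) = 29, since 29^2 = 841 <= 895 < 900 = 30^2.
Iterate m_{i+1} = d_i*a_i - m_i, d_{i+1} = (895 - m_{i+1}^2)/d_i, a_{i+1} = floor((a_0 + m_{i+1})/d_{i+1}):
  m_1 = 1*29 - 0 = 29, d_1 = (895 - 29^2)/1 = 54/1 = 54, a_1 = floor((29 + 29)/54) = 1.
  m_2 = 54*1 - 29 = 25, d_2 = (895 - 25^2)/54 = 270/54 = 5, a_2 = floor((29 + 25)/5) = 10.
  m_3 = 5*10 - 25 = 25, d_3 = (895 - 25^2)/5 = 270/5 = 54, a_3 = floor((29 + 25)/54) = 1.
  m_4 = 54*1 - 25 = 29, d_4 = (895 - 29^2)/54 = 54/54 = 1, a_4 = floor((29 + 29)/1) = 58.
  m_5 = 1*58 - 29 = 29, d_5 = (895 - 29^2)/1 = 54/1 = 54: (m_5, d_5) = (m_1, d_1) = (29, 54), so from here the quotients repeat a_1, ..., a_4; the period length is 4.
Hence the expansion of sqrt(895) is a_0 = 29 followed by the repeating block 1, 10, 1, 58 (period 4).

[29; (1, 10, 1, 58)]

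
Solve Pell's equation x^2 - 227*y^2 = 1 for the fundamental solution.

First expand sqrt(227) as a continued fraction. With x_i = (sqrt(227) + m_i)/d_i and (m_0, d_0) = (0, 1): a_0 = floor(sqrt(227)) = 15, since 15^2 = 225 <= 227 < 256 = 16^2.
Iterate m_{i+1} = d_i*a_i - m_i, d_{i+1} = (227 - m_{i+1}^2)/d_i, a_{i+1} = floor((a_0 + m_{i+1})/d_{i+1}):
  m_1 = 1*15 - 0 = 15, d_1 = (227 - 15^2)/1 = 2/1 = 2, a_1 = floor((15 + 15)/2) = 15.
  m_2 = 2*15 - 15 = 15, d_2 = (227 - 15^2)/2 = 2/2 = 1, a_2 = floor((15 + 15)/1) = 30.
  m_3 = 1*30 - 15 = 15, d_3 = (227 - 15^2)/1 = 2/1 = 2: (m_3, d_3) = (m_1, d_1) = (15, 2), so from here the quotients repeat a_1, a_2; the period length is 2.
So sqrt(227) = [15; (15, 30)] with period length k = 2.
k is even, so the fundamental solution of x^2 - 227y^2 = 1 is (p_{k-1}, q_{k-1}) = (p_1, q_1); compute convergents through index 1.
Convergents (p_i = a_i*p_{i-1} + p_{i-2}, q_i = a_i*q_{i-1} + q_{i-2} with p_{-2}=0, p_{-1}=1, q_{-2}=1, q_{-1}=0):
  i=0: a_0=15, p_0 = 15*1 + 0 = 15, q_0 = 15*0 + 1 = 1.
  i=1: a_1=15, p_1 = 15*15 + 1 = 226, q_1 = 15*1 + 0 = 15.
Check: 226^2 - 227*15^2 = 51076 - 51075 = 1, so (x, y) = (226, 15) solves the equation, and by the theorem it is the least positive solution.

(x, y) = (226, 15)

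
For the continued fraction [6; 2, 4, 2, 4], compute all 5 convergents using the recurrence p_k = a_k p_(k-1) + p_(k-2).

6/1, 13/2, 58/9, 129/20, 574/89

Using the convergent recurrence p_i = a_i*p_{i-1} + p_{i-2}, q_i = a_i*q_{i-1} + q_{i-2} with p_{-2}=0, p_{-1}=1, q_{-2}=1, q_{-1}=0:
  i=0: a_0=6, p_0 = 6*1 + 0 = 6, q_0 = 6*0 + 1 = 1.
  i=1: a_1=2, p_1 = 2*6 + 1 = 13, q_1 = 2*1 + 0 = 2.
  i=2: a_2=4, p_2 = 4*13 + 6 = 58, q_2 = 4*2 + 1 = 9.
  i=3: a_3=2, p_3 = 2*58 + 13 = 129, q_3 = 2*9 + 2 = 20.
  i=4: a_4=4, p_4 = 4*129 + 58 = 574, q_4 = 4*20 + 9 = 89.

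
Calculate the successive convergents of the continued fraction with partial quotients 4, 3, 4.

Using the convergent recurrence p_i = a_i*p_{i-1} + p_{i-2}, q_i = a_i*q_{i-1} + q_{i-2} with p_{-2}=0, p_{-1}=1, q_{-2}=1, q_{-1}=0:
  i=0: a_0=4, p_0 = 4*1 + 0 = 4, q_0 = 4*0 + 1 = 1.
  i=1: a_1=3, p_1 = 3*4 + 1 = 13, q_1 = 3*1 + 0 = 3.
  i=2: a_2=4, p_2 = 4*13 + 4 = 56, q_2 = 4*3 + 1 = 13.

4/1, 13/3, 56/13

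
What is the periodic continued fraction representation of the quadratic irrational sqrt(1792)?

[42; (3, 84)]

Write x_i = (sqrt(1792) + m_i)/d_i with (m_0, d_0) = (0, 1). a_0 = floor(sqrt(1792)) = 42, since 42^2 = 1764 <= 1792 < 1849 = 43^2.
Iterate m_{i+1} = d_i*a_i - m_i, d_{i+1} = (1792 - m_{i+1}^2)/d_i, a_{i+1} = floor((a_0 + m_{i+1})/d_{i+1}):
  m_1 = 1*42 - 0 = 42, d_1 = (1792 - 42^2)/1 = 28/1 = 28, a_1 = floor((42 + 42)/28) = 3.
  m_2 = 28*3 - 42 = 42, d_2 = (1792 - 42^2)/28 = 28/28 = 1, a_2 = floor((42 + 42)/1) = 84.
  m_3 = 1*84 - 42 = 42, d_3 = (1792 - 42^2)/1 = 28/1 = 28: (m_3, d_3) = (m_1, d_1) = (42, 28), so from here the quotients repeat a_1, a_2; the period length is 2.
Hence the expansion of sqrt(1792) is a_0 = 42 followed by the repeating block 3, 84 (period 2).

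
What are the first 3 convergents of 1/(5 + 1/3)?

Using the convergent recurrence p_i = a_i*p_{i-1} + p_{i-2}, q_i = a_i*q_{i-1} + q_{i-2} with p_{-2}=0, p_{-1}=1, q_{-2}=1, q_{-1}=0:
  i=0: a_0=0, p_0 = 0*1 + 0 = 0, q_0 = 0*0 + 1 = 1.
  i=1: a_1=5, p_1 = 5*0 + 1 = 1, q_1 = 5*1 + 0 = 5.
  i=2: a_2=3, p_2 = 3*1 + 0 = 3, q_2 = 3*5 + 1 = 16.

0/1, 1/5, 3/16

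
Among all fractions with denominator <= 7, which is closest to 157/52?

3/1

Expand x = 157/52 as a continued fraction with the Euclidean algorithm:
  157 = 3*52 + 1, so a_0 = 3.
  52 = 52*1 + 0, so a_1 = 52.
so x = [3; 52].
Convergents (p_i = a_i*p_{i-1} + p_{i-2}, q_i = a_i*q_{i-1} + q_{i-2} with p_{-2}=0, p_{-1}=1, q_{-2}=1, q_{-1}=0), until the denominator exceeds 7:
  i=0: a_0=3, p_0 = 3*1 + 0 = 3, q_0 = 3*0 + 1 = 1.
  i=1: a_1=52, p_1 = 52*3 + 1 = 157, q_1 = 52*1 + 0 = 52.
q_1 = 52 > 7, so the last convergent with denominator <= 7 is p_0/q_0 = 3/1.
The closest fraction with denominator <= 7 is either p_0/q_0 or the intermediate fraction (k*p_0 + p_{-1})/(k*q_0 + q_{-1}) with the largest k >= 1 whose denominator stays <= 7; these approach x as k grows, and every other convergent or intermediate fraction in range is farther away.
Largest k: floor((7 - q_{-1})/q_0) = floor((7 - 0)/1) = 7 (using the seeds p_{-1} = 1, q_{-1} = 0).
That gives (7*3 + 1)/(7*1 + 0) = 22/7.
Compare the errors: |x - 3/1| = |157*1 - 3*52|/(52*1) = 1/52, and |x - 22/7| = |157*7 - 22*52|/(52*7) = 45/364.
Cross-multiplying, 1*364 = 364 < 2340 = 45*52, so 1/52 is smaller: the convergent 3/1 is closer to x than 22/7.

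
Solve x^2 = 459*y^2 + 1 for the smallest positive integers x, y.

(x, y) = (499850, 23331)

First expand sqrt(459) as a continued fraction. With x_i = (sqrt(459) + m_i)/d_i and (m_0, d_0) = (0, 1): a_0 = floor(sqrt(459)) = 21, since 21^2 = 441 <= 459 < 484 = 22^2.
Iterate m_{i+1} = d_i*a_i - m_i, d_{i+1} = (459 - m_{i+1}^2)/d_i, a_{i+1} = floor((a_0 + m_{i+1})/d_{i+1}):
  m_1 = 1*21 - 0 = 21, d_1 = (459 - 21^2)/1 = 18/1 = 18, a_1 = floor((21 + 21)/18) = 2.
  m_2 = 18*2 - 21 = 15, d_2 = (459 - 15^2)/18 = 234/18 = 13, a_2 = floor((21 + 15)/13) = 2.
  m_3 = 13*2 - 15 = 11, d_3 = (459 - 11^2)/13 = 338/13 = 26, a_3 = floor((21 + 11)/26) = 1.
  m_4 = 26*1 - 11 = 15, d_4 = (459 - 15^2)/26 = 234/26 = 9, a_4 = floor((21 + 15)/9) = 4.
  m_5 = 9*4 - 15 = 21, d_5 = (459 - 21^2)/9 = 18/9 = 2, a_5 = floor((21 + 21)/2) = 21.
  m_6 = 2*21 - 21 = 21, d_6 = (459 - 21^2)/2 = 18/2 = 9, a_6 = floor((21 + 21)/9) = 4.
  m_7 = 9*4 - 21 = 15, d_7 = (459 - 15^2)/9 = 234/9 = 26, a_7 = floor((21 + 15)/26) = 1.
  m_8 = 26*1 - 15 = 11, d_8 = (459 - 11^2)/26 = 338/26 = 13, a_8 = floor((21 + 11)/13) = 2.
  m_9 = 13*2 - 11 = 15, d_9 = (459 - 15^2)/13 = 234/13 = 18, a_9 = floor((21 + 15)/18) = 2.
  m_10 = 18*2 - 15 = 21, d_10 = (459 - 21^2)/18 = 18/18 = 1, a_10 = floor((21 + 21)/1) = 42.
  m_11 = 1*42 - 21 = 21, d_11 = (459 - 21^2)/1 = 18/1 = 18: (m_11, d_11) = (m_1, d_1) = (21, 18), so from here the quotients repeat a_1, ..., a_10; the period length is 10.
So sqrt(459) = [21; (2, 2, 1, 4, 21, 4, 1, 2, 2, 42)] with period length k = 10.
k is even, so the fundamental solution of x^2 - 459y^2 = 1 is (p_{k-1}, q_{k-1}) = (p_9, q_9); compute convergents through index 9.
Convergents (p_i = a_i*p_{i-1} + p_{i-2}, q_i = a_i*q_{i-1} + q_{i-2} with p_{-2}=0, p_{-1}=1, q_{-2}=1, q_{-1}=0):
  i=0: a_0=21, p_0 = 21*1 + 0 = 21, q_0 = 21*0 + 1 = 1.
  i=1: a_1=2, p_1 = 2*21 + 1 = 43, q_1 = 2*1 + 0 = 2.
  i=2: a_2=2, p_2 = 2*43 + 21 = 107, q_2 = 2*2 + 1 = 5.
  i=3: a_3=1, p_3 = 1*107 + 43 = 150, q_3 = 1*5 + 2 = 7.
  i=4: a_4=4, p_4 = 4*150 + 107 = 707, q_4 = 4*7 + 5 = 33.
  i=5: a_5=21, p_5 = 21*707 + 150 = 14997, q_5 = 21*33 + 7 = 700.
  i=6: a_6=4, p_6 = 4*14997 + 707 = 60695, q_6 = 4*700 + 33 = 2833.
  i=7: a_7=1, p_7 = 1*60695 + 14997 = 75692, q_7 = 1*2833 + 700 = 3533.
  i=8: a_8=2, p_8 = 2*75692 + 60695 = 212079, q_8 = 2*3533 + 2833 = 9899.
  i=9: a_9=2, p_9 = 2*212079 + 75692 = 499850, q_9 = 2*9899 + 3533 = 23331.
Check: 499850^2 - 459*23331^2 = 249850022500 - 249850022499 = 1, so (x, y) = (499850, 23331) solves the equation, and by the theorem it is the least positive solution.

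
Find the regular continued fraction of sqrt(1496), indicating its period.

[38; (1, 2, 9, 2, 1, 76)]

Write x_i = (sqrt(1496) + m_i)/d_i with (m_0, d_0) = (0, 1). a_0 = floor(sqrt(1496)) = 38, since 38^2 = 1444 <= 1496 < 1521 = 39^2.
Iterate m_{i+1} = d_i*a_i - m_i, d_{i+1} = (1496 - m_{i+1}^2)/d_i, a_{i+1} = floor((a_0 + m_{i+1})/d_{i+1}):
  m_1 = 1*38 - 0 = 38, d_1 = (1496 - 38^2)/1 = 52/1 = 52, a_1 = floor((38 + 38)/52) = 1.
  m_2 = 52*1 - 38 = 14, d_2 = (1496 - 14^2)/52 = 1300/52 = 25, a_2 = floor((38 + 14)/25) = 2.
  m_3 = 25*2 - 14 = 36, d_3 = (1496 - 36^2)/25 = 200/25 = 8, a_3 = floor((38 + 36)/8) = 9.
  m_4 = 8*9 - 36 = 36, d_4 = (1496 - 36^2)/8 = 200/8 = 25, a_4 = floor((38 + 36)/25) = 2.
  m_5 = 25*2 - 36 = 14, d_5 = (1496 - 14^2)/25 = 1300/25 = 52, a_5 = floor((38 + 14)/52) = 1.
  m_6 = 52*1 - 14 = 38, d_6 = (1496 - 38^2)/52 = 52/52 = 1, a_6 = floor((38 + 38)/1) = 76.
  m_7 = 1*76 - 38 = 38, d_7 = (1496 - 38^2)/1 = 52/1 = 52: (m_7, d_7) = (m_1, d_1) = (38, 52), so from here the quotients repeat a_1, ..., a_6; the period length is 6.
Hence the expansion of sqrt(1496) is a_0 = 38 followed by the repeating block 1, 2, 9, 2, 1, 76 (period 6).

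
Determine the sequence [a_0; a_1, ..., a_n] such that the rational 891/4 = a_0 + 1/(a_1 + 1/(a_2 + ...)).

[222; 1, 3]

Run the Euclidean algorithm on 891 and 4; the successive quotients are the partial quotients a_0, a_1, ... (each step inverts the fractional part left over by the previous one):
  891 = 222*4 + 3, so a_0 = 222.
  4 = 1*3 + 1, so a_1 = 1.
  3 = 3*1 + 0, so a_2 = 3.
The remainder reaches 0 after 3 divisions, so the expansion has 3 partial quotients, read off in order.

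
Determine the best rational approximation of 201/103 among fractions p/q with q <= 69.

121/62

Expand x = 201/103 as a continued fraction with the Euclidean algorithm:
  201 = 1*103 + 98, so a_0 = 1.
  103 = 1*98 + 5, so a_1 = 1.
  98 = 19*5 + 3, so a_2 = 19.
  5 = 1*3 + 2, so a_3 = 1.
  3 = 1*2 + 1, so a_4 = 1.
  2 = 2*1 + 0, so a_5 = 2.
so x = [1; 1, 19, 1, 1, 2].
Convergents (p_i = a_i*p_{i-1} + p_{i-2}, q_i = a_i*q_{i-1} + q_{i-2} with p_{-2}=0, p_{-1}=1, q_{-2}=1, q_{-1}=0), until the denominator exceeds 69:
  i=0: a_0=1, p_0 = 1*1 + 0 = 1, q_0 = 1*0 + 1 = 1.
  i=1: a_1=1, p_1 = 1*1 + 1 = 2, q_1 = 1*1 + 0 = 1.
  i=2: a_2=19, p_2 = 19*2 + 1 = 39, q_2 = 19*1 + 1 = 20.
  i=3: a_3=1, p_3 = 1*39 + 2 = 41, q_3 = 1*20 + 1 = 21.
  i=4: a_4=1, p_4 = 1*41 + 39 = 80, q_4 = 1*21 + 20 = 41.
  i=5: a_5=2, p_5 = 2*80 + 41 = 201, q_5 = 2*41 + 21 = 103.
q_5 = 103 > 69, so the last convergent with denominator <= 69 is p_4/q_4 = 80/41.
The closest fraction with denominator <= 69 is either p_4/q_4 or the intermediate fraction (k*p_4 + p_3)/(k*q_4 + q_3) with the largest k >= 1 whose denominator stays <= 69; these approach x as k grows, and every other convergent or intermediate fraction in range is farther away.
Largest k: floor((69 - q_3)/q_4) = floor((69 - 21)/41) = 1.
That gives (1*80 + 41)/(1*41 + 21) = 121/62.
Compare the errors: |x - 80/41| = |201*41 - 80*103|/(103*41) = 1/4223, and |x - 121/62| = |201*62 - 121*103|/(103*62) = 1/6386.
Cross-multiplying, 1*4223 = 4223 < 6386 = 1*6386, so 1/6386 is smaller: the intermediate fraction 121/62 is closer to x than 80/41.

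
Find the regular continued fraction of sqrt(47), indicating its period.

[6; (1, 5, 1, 12)]

Write x_i = (sqrt(47) + m_i)/d_i with (m_0, d_0) = (0, 1). a_0 = floor(sqrt(47)) = 6, since 6^2 = 36 <= 47 < 49 = 7^2.
Iterate m_{i+1} = d_i*a_i - m_i, d_{i+1} = (47 - m_{i+1}^2)/d_i, a_{i+1} = floor((a_0 + m_{i+1})/d_{i+1}):
  m_1 = 1*6 - 0 = 6, d_1 = (47 - 6^2)/1 = 11/1 = 11, a_1 = floor((6 + 6)/11) = 1.
  m_2 = 11*1 - 6 = 5, d_2 = (47 - 5^2)/11 = 22/11 = 2, a_2 = floor((6 + 5)/2) = 5.
  m_3 = 2*5 - 5 = 5, d_3 = (47 - 5^2)/2 = 22/2 = 11, a_3 = floor((6 + 5)/11) = 1.
  m_4 = 11*1 - 5 = 6, d_4 = (47 - 6^2)/11 = 11/11 = 1, a_4 = floor((6 + 6)/1) = 12.
  m_5 = 1*12 - 6 = 6, d_5 = (47 - 6^2)/1 = 11/1 = 11: (m_5, d_5) = (m_1, d_1) = (6, 11), so from here the quotients repeat a_1, ..., a_4; the period length is 4.
Hence the expansion of sqrt(47) is a_0 = 6 followed by the repeating block 1, 5, 1, 12 (period 4).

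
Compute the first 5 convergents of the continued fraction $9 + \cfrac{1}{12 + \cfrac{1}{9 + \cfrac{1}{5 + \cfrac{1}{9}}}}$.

Using the convergent recurrence p_i = a_i*p_{i-1} + p_{i-2}, q_i = a_i*q_{i-1} + q_{i-2} with p_{-2}=0, p_{-1}=1, q_{-2}=1, q_{-1}=0:
  i=0: a_0=9, p_0 = 9*1 + 0 = 9, q_0 = 9*0 + 1 = 1.
  i=1: a_1=12, p_1 = 12*9 + 1 = 109, q_1 = 12*1 + 0 = 12.
  i=2: a_2=9, p_2 = 9*109 + 9 = 990, q_2 = 9*12 + 1 = 109.
  i=3: a_3=5, p_3 = 5*990 + 109 = 5059, q_3 = 5*109 + 12 = 557.
  i=4: a_4=9, p_4 = 9*5059 + 990 = 46521, q_4 = 9*557 + 109 = 5122.

9/1, 109/12, 990/109, 5059/557, 46521/5122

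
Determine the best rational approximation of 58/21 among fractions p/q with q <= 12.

11/4

Expand x = 58/21 as a continued fraction with the Euclidean algorithm:
  58 = 2*21 + 16, so a_0 = 2.
  21 = 1*16 + 5, so a_1 = 1.
  16 = 3*5 + 1, so a_2 = 3.
  5 = 5*1 + 0, so a_3 = 5.
so x = [2; 1, 3, 5].
Convergents (p_i = a_i*p_{i-1} + p_{i-2}, q_i = a_i*q_{i-1} + q_{i-2} with p_{-2}=0, p_{-1}=1, q_{-2}=1, q_{-1}=0), until the denominator exceeds 12:
  i=0: a_0=2, p_0 = 2*1 + 0 = 2, q_0 = 2*0 + 1 = 1.
  i=1: a_1=1, p_1 = 1*2 + 1 = 3, q_1 = 1*1 + 0 = 1.
  i=2: a_2=3, p_2 = 3*3 + 2 = 11, q_2 = 3*1 + 1 = 4.
  i=3: a_3=5, p_3 = 5*11 + 3 = 58, q_3 = 5*4 + 1 = 21.
q_3 = 21 > 12, so the last convergent with denominator <= 12 is p_2/q_2 = 11/4.
The closest fraction with denominator <= 12 is either p_2/q_2 or the intermediate fraction (k*p_2 + p_1)/(k*q_2 + q_1) with the largest k >= 1 whose denominator stays <= 12; these approach x as k grows, and every other convergent or intermediate fraction in range is farther away.
Largest k: floor((12 - q_1)/q_2) = floor((12 - 1)/4) = 2.
That gives (2*11 + 3)/(2*4 + 1) = 25/9.
Compare the errors: |x - 11/4| = |58*4 - 11*21|/(21*4) = 1/84, and |x - 25/9| = |58*9 - 25*21|/(21*9) = 3/189.
Cross-multiplying, 1*189 = 189 < 252 = 3*84, so 1/84 is smaller: the convergent 11/4 is closer to x than 25/9.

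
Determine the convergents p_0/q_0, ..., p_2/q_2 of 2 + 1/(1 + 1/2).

2/1, 3/1, 8/3

Using the convergent recurrence p_i = a_i*p_{i-1} + p_{i-2}, q_i = a_i*q_{i-1} + q_{i-2} with p_{-2}=0, p_{-1}=1, q_{-2}=1, q_{-1}=0:
  i=0: a_0=2, p_0 = 2*1 + 0 = 2, q_0 = 2*0 + 1 = 1.
  i=1: a_1=1, p_1 = 1*2 + 1 = 3, q_1 = 1*1 + 0 = 1.
  i=2: a_2=2, p_2 = 2*3 + 2 = 8, q_2 = 2*1 + 1 = 3.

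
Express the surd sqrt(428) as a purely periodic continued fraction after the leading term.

Write x_i = (sqrt(428) + m_i)/d_i with (m_0, d_0) = (0, 1). a_0 = floor(sqrt(428)) = 20, since 20^2 = 400 <= 428 < 441 = 21^2.
Iterate m_{i+1} = d_i*a_i - m_i, d_{i+1} = (428 - m_{i+1}^2)/d_i, a_{i+1} = floor((a_0 + m_{i+1})/d_{i+1}):
  m_1 = 1*20 - 0 = 20, d_1 = (428 - 20^2)/1 = 28/1 = 28, a_1 = floor((20 + 20)/28) = 1.
  m_2 = 28*1 - 20 = 8, d_2 = (428 - 8^2)/28 = 364/28 = 13, a_2 = floor((20 + 8)/13) = 2.
  m_3 = 13*2 - 8 = 18, d_3 = (428 - 18^2)/13 = 104/13 = 8, a_3 = floor((20 + 18)/8) = 4.
  m_4 = 8*4 - 18 = 14, d_4 = (428 - 14^2)/8 = 232/8 = 29, a_4 = floor((20 + 14)/29) = 1.
  m_5 = 29*1 - 14 = 15, d_5 = (428 - 15^2)/29 = 203/29 = 7, a_5 = floor((20 + 15)/7) = 5.
  m_6 = 7*5 - 15 = 20, d_6 = (428 - 20^2)/7 = 28/7 = 4, a_6 = floor((20 + 20)/4) = 10.
  m_7 = 4*10 - 20 = 20, d_7 = (428 - 20^2)/4 = 28/4 = 7, a_7 = floor((20 + 20)/7) = 5.
  m_8 = 7*5 - 20 = 15, d_8 = (428 - 15^2)/7 = 203/7 = 29, a_8 = floor((20 + 15)/29) = 1.
  m_9 = 29*1 - 15 = 14, d_9 = (428 - 14^2)/29 = 232/29 = 8, a_9 = floor((20 + 14)/8) = 4.
  m_10 = 8*4 - 14 = 18, d_10 = (428 - 18^2)/8 = 104/8 = 13, a_10 = floor((20 + 18)/13) = 2.
  m_11 = 13*2 - 18 = 8, d_11 = (428 - 8^2)/13 = 364/13 = 28, a_11 = floor((20 + 8)/28) = 1.
  m_12 = 28*1 - 8 = 20, d_12 = (428 - 20^2)/28 = 28/28 = 1, a_12 = floor((20 + 20)/1) = 40.
  m_13 = 1*40 - 20 = 20, d_13 = (428 - 20^2)/1 = 28/1 = 28: (m_13, d_13) = (m_1, d_1) = (20, 28), so from here the quotients repeat a_1, ..., a_12; the period length is 12.
Hence the expansion of sqrt(428) is a_0 = 20 followed by the repeating block 1, 2, 4, 1, 5, 10, 5, 1, 4, 2, 1, 40 (period 12).

[20; (1, 2, 4, 1, 5, 10, 5, 1, 4, 2, 1, 40)]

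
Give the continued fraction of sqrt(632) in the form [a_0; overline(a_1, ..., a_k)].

[25; overline(7, 6, 7, 50)]

Write x_i = (sqrt(632) + m_i)/d_i with (m_0, d_0) = (0, 1). a_0 = floor(sqrt(632)) = 25, since 25^2 = 625 <= 632 < 676 = 26^2.
Iterate m_{i+1} = d_i*a_i - m_i, d_{i+1} = (632 - m_{i+1}^2)/d_i, a_{i+1} = floor((a_0 + m_{i+1})/d_{i+1}):
  m_1 = 1*25 - 0 = 25, d_1 = (632 - 25^2)/1 = 7/1 = 7, a_1 = floor((25 + 25)/7) = 7.
  m_2 = 7*7 - 25 = 24, d_2 = (632 - 24^2)/7 = 56/7 = 8, a_2 = floor((25 + 24)/8) = 6.
  m_3 = 8*6 - 24 = 24, d_3 = (632 - 24^2)/8 = 56/8 = 7, a_3 = floor((25 + 24)/7) = 7.
  m_4 = 7*7 - 24 = 25, d_4 = (632 - 25^2)/7 = 7/7 = 1, a_4 = floor((25 + 25)/1) = 50.
  m_5 = 1*50 - 25 = 25, d_5 = (632 - 25^2)/1 = 7/1 = 7: (m_5, d_5) = (m_1, d_1) = (25, 7), so from here the quotients repeat a_1, ..., a_4; the period length is 4.
Hence the expansion of sqrt(632) is a_0 = 25 followed by the repeating block 7, 6, 7, 50 (period 4).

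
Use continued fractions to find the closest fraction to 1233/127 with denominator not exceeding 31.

Expand x = 1233/127 as a continued fraction with the Euclidean algorithm:
  1233 = 9*127 + 90, so a_0 = 9.
  127 = 1*90 + 37, so a_1 = 1.
  90 = 2*37 + 16, so a_2 = 2.
  37 = 2*16 + 5, so a_3 = 2.
  16 = 3*5 + 1, so a_4 = 3.
  5 = 5*1 + 0, so a_5 = 5.
so x = [9; 1, 2, 2, 3, 5].
Convergents (p_i = a_i*p_{i-1} + p_{i-2}, q_i = a_i*q_{i-1} + q_{i-2} with p_{-2}=0, p_{-1}=1, q_{-2}=1, q_{-1}=0), until the denominator exceeds 31:
  i=0: a_0=9, p_0 = 9*1 + 0 = 9, q_0 = 9*0 + 1 = 1.
  i=1: a_1=1, p_1 = 1*9 + 1 = 10, q_1 = 1*1 + 0 = 1.
  i=2: a_2=2, p_2 = 2*10 + 9 = 29, q_2 = 2*1 + 1 = 3.
  i=3: a_3=2, p_3 = 2*29 + 10 = 68, q_3 = 2*3 + 1 = 7.
  i=4: a_4=3, p_4 = 3*68 + 29 = 233, q_4 = 3*7 + 3 = 24.
  i=5: a_5=5, p_5 = 5*233 + 68 = 1233, q_5 = 5*24 + 7 = 127.
q_5 = 127 > 31, so the last convergent with denominator <= 31 is p_4/q_4 = 233/24.
The closest fraction with denominator <= 31 is either p_4/q_4 or the intermediate fraction (k*p_4 + p_3)/(k*q_4 + q_3) with the largest k >= 1 whose denominator stays <= 31; these approach x as k grows, and every other convergent or intermediate fraction in range is farther away.
Largest k: floor((31 - q_3)/q_4) = floor((31 - 7)/24) = 1.
That gives (1*233 + 68)/(1*24 + 7) = 301/31.
Compare the errors: |x - 233/24| = |1233*24 - 233*127|/(127*24) = 1/3048, and |x - 301/31| = |1233*31 - 301*127|/(127*31) = 4/3937.
Cross-multiplying, 1*3937 = 3937 < 12192 = 4*3048, so 1/3048 is smaller: the convergent 233/24 is closer to x than 301/31.

233/24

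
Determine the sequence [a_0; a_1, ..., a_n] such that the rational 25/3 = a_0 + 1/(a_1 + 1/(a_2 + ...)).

[8; 3]

Run the Euclidean algorithm on 25 and 3; the successive quotients are the partial quotients a_0, a_1, ... (each step inverts the fractional part left over by the previous one):
  25 = 8*3 + 1, so a_0 = 8.
  3 = 3*1 + 0, so a_1 = 3.
The remainder reaches 0 after 2 divisions, so the expansion has 2 partial quotients, read off in order.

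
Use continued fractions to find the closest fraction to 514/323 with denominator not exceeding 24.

35/22

Expand x = 514/323 as a continued fraction with the Euclidean algorithm:
  514 = 1*323 + 191, so a_0 = 1.
  323 = 1*191 + 132, so a_1 = 1.
  191 = 1*132 + 59, so a_2 = 1.
  132 = 2*59 + 14, so a_3 = 2.
  59 = 4*14 + 3, so a_4 = 4.
  14 = 4*3 + 2, so a_5 = 4.
  3 = 1*2 + 1, so a_6 = 1.
  2 = 2*1 + 0, so a_7 = 2.
so x = [1; 1, 1, 2, 4, 4, 1, 2].
Convergents (p_i = a_i*p_{i-1} + p_{i-2}, q_i = a_i*q_{i-1} + q_{i-2} with p_{-2}=0, p_{-1}=1, q_{-2}=1, q_{-1}=0), until the denominator exceeds 24:
  i=0: a_0=1, p_0 = 1*1 + 0 = 1, q_0 = 1*0 + 1 = 1.
  i=1: a_1=1, p_1 = 1*1 + 1 = 2, q_1 = 1*1 + 0 = 1.
  i=2: a_2=1, p_2 = 1*2 + 1 = 3, q_2 = 1*1 + 1 = 2.
  i=3: a_3=2, p_3 = 2*3 + 2 = 8, q_3 = 2*2 + 1 = 5.
  i=4: a_4=4, p_4 = 4*8 + 3 = 35, q_4 = 4*5 + 2 = 22.
  i=5: a_5=4, p_5 = 4*35 + 8 = 148, q_5 = 4*22 + 5 = 93.
q_5 = 93 > 24, so the last convergent with denominator <= 24 is p_4/q_4 = 35/22.
The closest fraction with denominator <= 24 is either p_4/q_4 or the intermediate fraction (k*p_4 + p_3)/(k*q_4 + q_3) with the largest k >= 1 whose denominator stays <= 24; these approach x as k grows, and every other convergent or intermediate fraction in range is farther away.
Largest k: floor((24 - q_3)/q_4) = floor((24 - 5)/22) = 0.
Since k = 0, no intermediate fraction beyond p_4/q_4 has denominator <= 24, so the convergent 35/22 is the closest (its error is |514*22 - 35*323|/(323*22) = 3/7106).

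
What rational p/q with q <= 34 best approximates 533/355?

3/2

Expand x = 533/355 as a continued fraction with the Euclidean algorithm:
  533 = 1*355 + 178, so a_0 = 1.
  355 = 1*178 + 177, so a_1 = 1.
  178 = 1*177 + 1, so a_2 = 1.
  177 = 177*1 + 0, so a_3 = 177.
so x = [1; 1, 1, 177].
Convergents (p_i = a_i*p_{i-1} + p_{i-2}, q_i = a_i*q_{i-1} + q_{i-2} with p_{-2}=0, p_{-1}=1, q_{-2}=1, q_{-1}=0), until the denominator exceeds 34:
  i=0: a_0=1, p_0 = 1*1 + 0 = 1, q_0 = 1*0 + 1 = 1.
  i=1: a_1=1, p_1 = 1*1 + 1 = 2, q_1 = 1*1 + 0 = 1.
  i=2: a_2=1, p_2 = 1*2 + 1 = 3, q_2 = 1*1 + 1 = 2.
  i=3: a_3=177, p_3 = 177*3 + 2 = 533, q_3 = 177*2 + 1 = 355.
q_3 = 355 > 34, so the last convergent with denominator <= 34 is p_2/q_2 = 3/2.
The closest fraction with denominator <= 34 is either p_2/q_2 or the intermediate fraction (k*p_2 + p_1)/(k*q_2 + q_1) with the largest k >= 1 whose denominator stays <= 34; these approach x as k grows, and every other convergent or intermediate fraction in range is farther away.
Largest k: floor((34 - q_1)/q_2) = floor((34 - 1)/2) = 16.
That gives (16*3 + 2)/(16*2 + 1) = 50/33.
Compare the errors: |x - 3/2| = |533*2 - 3*355|/(355*2) = 1/710, and |x - 50/33| = |533*33 - 50*355|/(355*33) = 161/11715.
Cross-multiplying, 1*11715 = 11715 < 114310 = 161*710, so 1/710 is smaller: the convergent 3/2 is closer to x than 50/33.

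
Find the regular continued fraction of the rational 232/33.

Run the Euclidean algorithm on 232 and 33; the successive quotients are the partial quotients a_0, a_1, ... (each step inverts the fractional part left over by the previous one):
  232 = 7*33 + 1, so a_0 = 7.
  33 = 33*1 + 0, so a_1 = 33.
The remainder reaches 0 after 2 divisions, so the expansion has 2 partial quotients, read off in order.

[7; 33]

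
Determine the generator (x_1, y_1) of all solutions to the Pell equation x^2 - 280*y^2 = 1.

(x, y) = (251, 15)

First expand sqrt(280) as a continued fraction. With x_i = (sqrt(280) + m_i)/d_i and (m_0, d_0) = (0, 1): a_0 = floor(sqrt(280)) = 16, since 16^2 = 256 <= 280 < 289 = 17^2.
Iterate m_{i+1} = d_i*a_i - m_i, d_{i+1} = (280 - m_{i+1}^2)/d_i, a_{i+1} = floor((a_0 + m_{i+1})/d_{i+1}):
  m_1 = 1*16 - 0 = 16, d_1 = (280 - 16^2)/1 = 24/1 = 24, a_1 = floor((16 + 16)/24) = 1.
  m_2 = 24*1 - 16 = 8, d_2 = (280 - 8^2)/24 = 216/24 = 9, a_2 = floor((16 + 8)/9) = 2.
  m_3 = 9*2 - 8 = 10, d_3 = (280 - 10^2)/9 = 180/9 = 20, a_3 = floor((16 + 10)/20) = 1.
  m_4 = 20*1 - 10 = 10, d_4 = (280 - 10^2)/20 = 180/20 = 9, a_4 = floor((16 + 10)/9) = 2.
  m_5 = 9*2 - 10 = 8, d_5 = (280 - 8^2)/9 = 216/9 = 24, a_5 = floor((16 + 8)/24) = 1.
  m_6 = 24*1 - 8 = 16, d_6 = (280 - 16^2)/24 = 24/24 = 1, a_6 = floor((16 + 16)/1) = 32.
  m_7 = 1*32 - 16 = 16, d_7 = (280 - 16^2)/1 = 24/1 = 24: (m_7, d_7) = (m_1, d_1) = (16, 24), so from here the quotients repeat a_1, ..., a_6; the period length is 6.
So sqrt(280) = [16; (1, 2, 1, 2, 1, 32)] with period length k = 6.
k is even, so the fundamental solution of x^2 - 280y^2 = 1 is (p_{k-1}, q_{k-1}) = (p_5, q_5); compute convergents through index 5.
Convergents (p_i = a_i*p_{i-1} + p_{i-2}, q_i = a_i*q_{i-1} + q_{i-2} with p_{-2}=0, p_{-1}=1, q_{-2}=1, q_{-1}=0):
  i=0: a_0=16, p_0 = 16*1 + 0 = 16, q_0 = 16*0 + 1 = 1.
  i=1: a_1=1, p_1 = 1*16 + 1 = 17, q_1 = 1*1 + 0 = 1.
  i=2: a_2=2, p_2 = 2*17 + 16 = 50, q_2 = 2*1 + 1 = 3.
  i=3: a_3=1, p_3 = 1*50 + 17 = 67, q_3 = 1*3 + 1 = 4.
  i=4: a_4=2, p_4 = 2*67 + 50 = 184, q_4 = 2*4 + 3 = 11.
  i=5: a_5=1, p_5 = 1*184 + 67 = 251, q_5 = 1*11 + 4 = 15.
Check: 251^2 - 280*15^2 = 63001 - 63000 = 1, so (x, y) = (251, 15) solves the equation, and by the theorem it is the least positive solution.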